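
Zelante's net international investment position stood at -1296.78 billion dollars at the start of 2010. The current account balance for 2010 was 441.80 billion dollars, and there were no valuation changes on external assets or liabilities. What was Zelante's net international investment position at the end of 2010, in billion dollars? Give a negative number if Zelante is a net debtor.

-854.98

With no valuation effects, change in NIIP = current account = 441.80
End-of-year NIIP = -1296.78 + 441.80 = -854.98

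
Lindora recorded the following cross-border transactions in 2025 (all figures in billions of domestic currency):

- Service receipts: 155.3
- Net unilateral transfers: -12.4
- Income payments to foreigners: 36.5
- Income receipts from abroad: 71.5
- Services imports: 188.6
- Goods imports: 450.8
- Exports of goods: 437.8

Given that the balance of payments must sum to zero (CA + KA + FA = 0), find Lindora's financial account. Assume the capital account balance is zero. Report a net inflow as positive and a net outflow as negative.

Goods balance = 437.8 - 450.8 = -13.0
Services balance = 155.3 - 188.6 = -33.3
Trade balance (goods + services) = -13.0 + (-33.3) = -46.3
Net primary income = 71.5 - 36.5 = 35.0
Net secondary income = -12.4
Current account = -46.3 + 35.0 + (-12.4) = -23.7
Financial account = -(-23.7) = 23.7

23.7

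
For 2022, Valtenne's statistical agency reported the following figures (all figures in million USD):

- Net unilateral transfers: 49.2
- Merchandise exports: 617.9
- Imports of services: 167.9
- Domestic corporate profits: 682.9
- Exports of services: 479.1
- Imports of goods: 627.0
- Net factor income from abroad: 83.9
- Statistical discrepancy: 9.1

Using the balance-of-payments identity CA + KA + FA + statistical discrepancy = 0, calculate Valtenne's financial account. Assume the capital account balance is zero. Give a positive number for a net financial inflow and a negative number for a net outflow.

Goods balance = 617.9 - 627.0 = -9.1
Services balance = 479.1 - 167.9 = 311.2
Trade balance (goods + services) = -9.1 + 311.2 = 302.1
Net primary income = 83.9
Net secondary income = 49.2
Current account = 302.1 + 83.9 + 49.2 = 435.2
Financial account = -(435.2 + 9.1) = -444.3

-444.3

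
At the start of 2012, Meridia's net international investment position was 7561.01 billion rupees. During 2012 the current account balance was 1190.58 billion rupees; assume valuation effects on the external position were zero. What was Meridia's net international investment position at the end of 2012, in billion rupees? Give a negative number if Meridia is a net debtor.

8751.59

With no valuation effects, change in NIIP = current account = 1190.58
End-of-year NIIP = 7561.01 + 1190.58 = 8751.59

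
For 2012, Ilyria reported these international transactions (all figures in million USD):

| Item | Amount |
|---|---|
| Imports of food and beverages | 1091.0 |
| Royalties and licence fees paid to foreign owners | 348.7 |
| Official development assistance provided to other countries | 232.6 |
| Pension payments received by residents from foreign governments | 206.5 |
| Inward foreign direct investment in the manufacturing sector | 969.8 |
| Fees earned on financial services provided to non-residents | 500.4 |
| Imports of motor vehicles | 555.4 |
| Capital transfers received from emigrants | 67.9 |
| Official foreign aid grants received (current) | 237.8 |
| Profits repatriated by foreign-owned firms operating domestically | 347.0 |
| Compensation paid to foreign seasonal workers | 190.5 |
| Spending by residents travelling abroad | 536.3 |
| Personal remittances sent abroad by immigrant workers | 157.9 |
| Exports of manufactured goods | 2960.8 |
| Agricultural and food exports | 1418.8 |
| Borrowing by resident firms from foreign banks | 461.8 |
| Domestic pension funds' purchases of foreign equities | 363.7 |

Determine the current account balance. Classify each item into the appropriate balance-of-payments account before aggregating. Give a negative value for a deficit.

1864.9

Goods: 2960.8 + 1418.8 - 555.4 - 1091.0 = 2733.2
Services: -536.3 + 500.4 - 348.7 = -384.6
Primary income: -190.5 - 347.0 = -537.5
Secondary income: -232.6 - 157.9 + 206.5 + 237.8 = 53.8
Current account = 2733.2 + (-384.6) + (-537.5) + 53.8 = 1864.9
(Excluded from the current account — financial account: inward foreign direct investment in the manufacturing sector 969.8, borrowing by resident firms from foreign banks 461.8, domestic pension funds' purchases of foreign equities 363.7; capital account: capital transfers received from emigrants 67.9.)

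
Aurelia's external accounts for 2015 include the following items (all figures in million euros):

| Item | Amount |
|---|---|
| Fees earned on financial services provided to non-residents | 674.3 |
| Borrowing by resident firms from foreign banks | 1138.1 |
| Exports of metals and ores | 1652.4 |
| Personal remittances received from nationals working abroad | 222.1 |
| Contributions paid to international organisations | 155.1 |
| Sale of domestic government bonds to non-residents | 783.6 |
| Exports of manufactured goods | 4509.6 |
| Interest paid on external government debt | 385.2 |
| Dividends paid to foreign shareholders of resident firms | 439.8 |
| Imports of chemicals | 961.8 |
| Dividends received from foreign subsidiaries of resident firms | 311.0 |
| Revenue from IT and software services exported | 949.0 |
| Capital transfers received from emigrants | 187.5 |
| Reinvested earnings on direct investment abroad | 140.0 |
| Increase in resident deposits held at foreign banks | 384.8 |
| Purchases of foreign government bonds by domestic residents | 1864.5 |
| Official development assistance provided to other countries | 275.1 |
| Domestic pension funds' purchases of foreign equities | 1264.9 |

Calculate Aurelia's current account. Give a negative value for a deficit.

Goods: 4509.6 - 961.8 + 1652.4 = 5200.2
Services: 949.0 + 674.3 = 1623.3
Primary income: -385.2 + 140.0 - 439.8 + 311.0 = -374.0
Secondary income: -155.1 + 222.1 - 275.1 = -208.1
Current account = 5200.2 + 1623.3 + (-374.0) + (-208.1) = 6241.4
(Excluded from the current account — financial account: borrowing by resident firms from foreign banks 1138.1, sale of domestic government bonds to non-residents 783.6, increase in resident deposits held at foreign banks 384.8, purchases of foreign government bonds by domestic residents 1864.5, domestic pension funds' purchases of foreign equities 1264.9; capital account: capital transfers received from emigrants 187.5.)

6241.4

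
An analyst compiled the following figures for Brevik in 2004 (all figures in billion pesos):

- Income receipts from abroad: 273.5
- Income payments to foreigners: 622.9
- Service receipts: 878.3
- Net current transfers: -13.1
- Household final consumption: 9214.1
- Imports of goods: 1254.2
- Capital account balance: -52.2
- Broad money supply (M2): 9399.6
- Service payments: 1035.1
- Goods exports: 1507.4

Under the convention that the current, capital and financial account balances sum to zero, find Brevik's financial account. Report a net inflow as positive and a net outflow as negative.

318.3

Goods balance = 1507.4 - 1254.2 = 253.2
Services balance = 878.3 - 1035.1 = -156.8
Trade balance (goods + services) = 253.2 + (-156.8) = 96.4
Net primary income = 273.5 - 622.9 = -349.4
Net secondary income = -13.1
Current account = 96.4 + (-349.4) + (-13.1) = -266.1
Financial account = -(-266.1 + (-52.2)) = 318.3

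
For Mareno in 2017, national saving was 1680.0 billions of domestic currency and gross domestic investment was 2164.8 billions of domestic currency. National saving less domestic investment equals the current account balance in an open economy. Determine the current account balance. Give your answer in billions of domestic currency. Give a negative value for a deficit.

S - I = CA (net lending to the rest of the world).
CA = S - I = 1680.0 - 2164.8 = -484.8

-484.8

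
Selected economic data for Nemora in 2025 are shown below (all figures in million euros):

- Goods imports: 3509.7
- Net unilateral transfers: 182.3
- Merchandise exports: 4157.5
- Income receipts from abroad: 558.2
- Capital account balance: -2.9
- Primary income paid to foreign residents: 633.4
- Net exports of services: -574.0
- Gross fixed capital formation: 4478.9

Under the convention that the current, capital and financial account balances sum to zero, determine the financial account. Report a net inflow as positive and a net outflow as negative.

Goods balance = 4157.5 - 3509.7 = 647.8
Services balance = -574.0
Trade balance (goods + services) = 647.8 + (-574.0) = 73.8
Net primary income = 558.2 - 633.4 = -75.2
Net secondary income = 182.3
Current account = 73.8 + (-75.2) + 182.3 = 180.9
Financial account = -(180.9 + (-2.9)) = -178.0

-178.0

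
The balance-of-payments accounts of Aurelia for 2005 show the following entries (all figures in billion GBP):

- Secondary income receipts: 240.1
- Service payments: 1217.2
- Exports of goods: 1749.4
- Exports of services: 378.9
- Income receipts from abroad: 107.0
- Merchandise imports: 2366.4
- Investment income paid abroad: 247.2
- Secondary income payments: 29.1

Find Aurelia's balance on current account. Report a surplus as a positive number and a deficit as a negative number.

Goods balance = 1749.4 - 2366.4 = -617.0
Services balance = 378.9 - 1217.2 = -838.3
Trade balance (goods + services) = -617.0 + (-838.3) = -1455.3
Net primary income = 107.0 - 247.2 = -140.2
Net secondary income = 240.1 - 29.1 = 211.0
Current account = -1455.3 + (-140.2) + 211.0 = -1384.5

-1384.5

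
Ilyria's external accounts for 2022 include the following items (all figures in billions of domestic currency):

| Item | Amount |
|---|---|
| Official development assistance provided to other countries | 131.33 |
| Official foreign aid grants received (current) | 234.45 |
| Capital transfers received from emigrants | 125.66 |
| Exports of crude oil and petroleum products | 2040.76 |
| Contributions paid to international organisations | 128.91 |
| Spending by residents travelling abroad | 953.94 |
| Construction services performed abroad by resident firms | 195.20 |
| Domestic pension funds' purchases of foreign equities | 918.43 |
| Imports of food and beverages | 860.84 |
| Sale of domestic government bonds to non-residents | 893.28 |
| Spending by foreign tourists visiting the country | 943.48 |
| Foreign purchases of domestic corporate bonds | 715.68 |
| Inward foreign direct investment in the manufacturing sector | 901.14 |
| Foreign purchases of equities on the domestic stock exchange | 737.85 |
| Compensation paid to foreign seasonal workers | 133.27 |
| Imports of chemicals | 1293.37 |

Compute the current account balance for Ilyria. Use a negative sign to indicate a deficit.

-87.77

Goods: -1293.37 - 860.84 + 2040.76 = -113.45
Services: -953.94 + 195.20 + 943.48 = 184.74
Primary income: -133.27
Secondary income: 234.45 - 131.33 - 128.91 = -25.79
Current account = (-113.45) + 184.74 + (-133.27) + (-25.79) = -87.77
(Excluded from the current account — capital account: capital transfers received from emigrants 125.66; financial account: domestic pension funds' purchases of foreign equities 918.43, sale of domestic government bonds to non-residents 893.28, foreign purchases of domestic corporate bonds 715.68, inward foreign direct investment in the manufacturing sector 901.14, foreign purchases of equities on the domestic stock exchange 737.85.)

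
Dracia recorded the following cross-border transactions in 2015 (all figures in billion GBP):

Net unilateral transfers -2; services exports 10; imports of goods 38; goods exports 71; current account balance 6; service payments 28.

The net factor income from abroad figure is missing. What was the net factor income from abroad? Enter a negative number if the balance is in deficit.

Current account = goods balance + services balance + net primary income + net secondary income
Sum of the known components = 13
Net factor income from abroad = CA - (known components) = 6 - 13 = -7

-7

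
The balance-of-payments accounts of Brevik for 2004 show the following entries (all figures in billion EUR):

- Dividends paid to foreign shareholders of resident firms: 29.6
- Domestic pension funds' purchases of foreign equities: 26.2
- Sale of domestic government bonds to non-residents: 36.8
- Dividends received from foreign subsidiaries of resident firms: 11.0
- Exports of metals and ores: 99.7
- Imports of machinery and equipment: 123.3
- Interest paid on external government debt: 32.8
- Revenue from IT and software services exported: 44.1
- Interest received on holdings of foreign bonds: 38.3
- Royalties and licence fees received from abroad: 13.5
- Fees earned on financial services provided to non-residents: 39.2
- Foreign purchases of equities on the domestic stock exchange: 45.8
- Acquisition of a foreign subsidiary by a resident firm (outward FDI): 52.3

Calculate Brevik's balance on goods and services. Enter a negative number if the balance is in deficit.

Goods: -123.3 + 99.7 = -23.6
Services: 44.1 + 13.5 + 39.2 = 96.8
Trade balance = -23.6 + 96.8 = 73.2
(Excluded from the trade balance — primary income: dividends paid to foreign shareholders of resident firms 29.6, dividends received from foreign subsidiaries of resident firms 11.0, interest paid on external government debt 32.8, interest received on holdings of foreign bonds 38.3; financial account: domestic pension funds' purchases of foreign equities 26.2, sale of domestic government bonds to non-residents 36.8, foreign purchases of equities on the domestic stock exchange 45.8, acquisition of a foreign subsidiary by a resident firm (outward FDI) 52.3.)

73.2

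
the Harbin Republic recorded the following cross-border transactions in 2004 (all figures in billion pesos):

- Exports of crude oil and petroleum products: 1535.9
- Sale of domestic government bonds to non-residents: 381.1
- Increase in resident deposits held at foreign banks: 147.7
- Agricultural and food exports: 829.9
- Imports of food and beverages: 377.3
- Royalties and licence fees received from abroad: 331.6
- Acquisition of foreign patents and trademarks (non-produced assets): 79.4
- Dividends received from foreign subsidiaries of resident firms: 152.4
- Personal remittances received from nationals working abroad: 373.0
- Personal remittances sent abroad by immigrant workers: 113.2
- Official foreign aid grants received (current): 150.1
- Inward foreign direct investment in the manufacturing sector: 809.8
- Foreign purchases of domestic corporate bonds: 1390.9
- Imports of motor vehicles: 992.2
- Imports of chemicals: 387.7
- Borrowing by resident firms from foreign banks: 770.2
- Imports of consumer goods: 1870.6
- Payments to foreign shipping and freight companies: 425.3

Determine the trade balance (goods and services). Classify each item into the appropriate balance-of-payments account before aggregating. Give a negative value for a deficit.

-1355.7

Goods: 1535.9 - 387.7 - 1870.6 - 992.2 - 377.3 + 829.9 = -1262.0
Services: -425.3 + 331.6 = -93.7
Trade balance = -1262.0 + (-93.7) = -1355.7
(Excluded from the trade balance — financial account: sale of domestic government bonds to non-residents 381.1, increase in resident deposits held at foreign banks 147.7, inward foreign direct investment in the manufacturing sector 809.8, foreign purchases of domestic corporate bonds 1390.9, borrowing by resident firms from foreign banks 770.2; capital account: acquisition of foreign patents and trademarks (non-produced assets) 79.4; primary income: dividends received from foreign subsidiaries of resident firms 152.4; secondary income: personal remittances received from nationals working abroad 373.0, personal remittances sent abroad by immigrant workers 113.2, official foreign aid grants received (current) 150.1.)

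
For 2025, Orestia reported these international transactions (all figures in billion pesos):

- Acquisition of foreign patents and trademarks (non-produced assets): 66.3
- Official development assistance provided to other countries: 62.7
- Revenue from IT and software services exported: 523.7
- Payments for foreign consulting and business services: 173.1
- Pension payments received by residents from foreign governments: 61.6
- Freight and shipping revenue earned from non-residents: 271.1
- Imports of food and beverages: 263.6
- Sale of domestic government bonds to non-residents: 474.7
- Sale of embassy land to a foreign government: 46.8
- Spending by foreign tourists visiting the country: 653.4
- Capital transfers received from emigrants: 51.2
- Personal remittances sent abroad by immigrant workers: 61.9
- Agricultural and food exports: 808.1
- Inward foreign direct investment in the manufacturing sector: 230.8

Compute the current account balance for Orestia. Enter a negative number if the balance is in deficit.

1756.6

Goods: 808.1 - 263.6 = 544.5
Services: 271.1 + 523.7 + 653.4 - 173.1 = 1275.1
Secondary income: -61.9 + 61.6 - 62.7 = -63.0
Current account = 544.5 + 1275.1 + (-63.0) = 1756.6
(Excluded from the current account — capital account: acquisition of foreign patents and trademarks (non-produced assets) 66.3, sale of embassy land to a foreign government 46.8, capital transfers received from emigrants 51.2; financial account: sale of domestic government bonds to non-residents 474.7, inward foreign direct investment in the manufacturing sector 230.8.)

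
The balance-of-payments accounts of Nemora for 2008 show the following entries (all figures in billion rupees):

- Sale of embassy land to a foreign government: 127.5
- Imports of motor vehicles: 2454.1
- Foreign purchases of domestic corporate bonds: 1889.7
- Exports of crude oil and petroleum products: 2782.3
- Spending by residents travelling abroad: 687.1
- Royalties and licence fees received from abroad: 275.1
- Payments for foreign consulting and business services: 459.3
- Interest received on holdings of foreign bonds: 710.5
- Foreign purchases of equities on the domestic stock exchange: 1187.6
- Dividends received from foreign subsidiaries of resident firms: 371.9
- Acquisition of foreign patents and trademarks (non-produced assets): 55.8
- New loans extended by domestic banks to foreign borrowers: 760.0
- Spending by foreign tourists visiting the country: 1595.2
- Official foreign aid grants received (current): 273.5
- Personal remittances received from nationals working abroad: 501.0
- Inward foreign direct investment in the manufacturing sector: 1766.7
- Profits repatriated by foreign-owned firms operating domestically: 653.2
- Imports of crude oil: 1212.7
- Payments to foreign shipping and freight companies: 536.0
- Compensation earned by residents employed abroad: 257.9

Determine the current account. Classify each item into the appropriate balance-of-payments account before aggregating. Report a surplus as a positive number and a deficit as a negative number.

765.0

Goods: -2454.1 + 2782.3 - 1212.7 = -884.5
Services: -536.0 + 1595.2 - 687.1 - 459.3 + 275.1 = 187.9
Primary income: 710.5 - 653.2 + 371.9 + 257.9 = 687.1
Secondary income: 501.0 + 273.5 = 774.5
Current account = (-884.5) + 187.9 + 687.1 + 774.5 = 765.0
(Excluded from the current account — capital account: sale of embassy land to a foreign government 127.5, acquisition of foreign patents and trademarks (non-produced assets) 55.8; financial account: foreign purchases of domestic corporate bonds 1889.7, foreign purchases of equities on the domestic stock exchange 1187.6, new loans extended by domestic banks to foreign borrowers 760.0, inward foreign direct investment in the manufacturing sector 1766.7.)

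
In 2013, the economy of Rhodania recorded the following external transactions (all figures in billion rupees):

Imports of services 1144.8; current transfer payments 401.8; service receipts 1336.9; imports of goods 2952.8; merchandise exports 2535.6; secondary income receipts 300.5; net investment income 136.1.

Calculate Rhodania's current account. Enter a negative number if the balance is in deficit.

-190.3

Goods balance = 2535.6 - 2952.8 = -417.2
Services balance = 1336.9 - 1144.8 = 192.1
Trade balance (goods + services) = -417.2 + 192.1 = -225.1
Net primary income = 136.1
Net secondary income = 300.5 - 401.8 = -101.3
Current account = -225.1 + 136.1 + (-101.3) = -190.3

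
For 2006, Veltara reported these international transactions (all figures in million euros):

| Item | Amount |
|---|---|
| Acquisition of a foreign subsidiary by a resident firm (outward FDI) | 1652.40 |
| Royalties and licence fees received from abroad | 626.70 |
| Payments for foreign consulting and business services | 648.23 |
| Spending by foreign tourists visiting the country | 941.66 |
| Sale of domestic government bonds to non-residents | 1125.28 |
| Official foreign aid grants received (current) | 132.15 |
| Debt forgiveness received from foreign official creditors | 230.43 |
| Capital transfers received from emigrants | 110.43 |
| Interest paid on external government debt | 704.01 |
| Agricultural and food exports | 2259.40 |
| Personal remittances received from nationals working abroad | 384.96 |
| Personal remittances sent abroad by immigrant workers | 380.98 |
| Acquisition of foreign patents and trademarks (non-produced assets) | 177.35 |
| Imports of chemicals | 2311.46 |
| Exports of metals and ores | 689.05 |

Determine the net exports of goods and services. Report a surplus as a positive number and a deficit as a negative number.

1557.12

Goods: 2259.40 - 2311.46 + 689.05 = 636.99
Services: 626.70 - 648.23 + 941.66 = 920.13
Trade balance = 636.99 + 920.13 = 1557.12
(Excluded from the trade balance — financial account: acquisition of a foreign subsidiary by a resident firm (outward FDI) 1652.40, sale of domestic government bonds to non-residents 1125.28; secondary income: official foreign aid grants received (current) 132.15, personal remittances received from nationals working abroad 384.96, personal remittances sent abroad by immigrant workers 380.98; capital account: debt forgiveness received from foreign official creditors 230.43, capital transfers received from emigrants 110.43, acquisition of foreign patents and trademarks (non-produced assets) 177.35; primary income: interest paid on external government debt 704.01.)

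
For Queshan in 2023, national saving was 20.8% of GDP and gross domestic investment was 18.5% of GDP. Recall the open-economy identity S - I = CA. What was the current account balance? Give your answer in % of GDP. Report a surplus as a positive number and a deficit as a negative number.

2.3

S - I = CA (net lending to the rest of the world).
CA = S - I = 20.8 - 18.5 = 2.3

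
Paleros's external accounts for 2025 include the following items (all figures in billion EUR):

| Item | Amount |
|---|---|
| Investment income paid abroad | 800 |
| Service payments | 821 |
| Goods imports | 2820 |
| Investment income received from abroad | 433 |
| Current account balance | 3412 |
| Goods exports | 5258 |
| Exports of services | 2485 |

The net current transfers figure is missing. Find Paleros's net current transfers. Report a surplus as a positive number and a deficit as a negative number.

Current account = goods balance + services balance + net primary income + net secondary income
Sum of the known components = 3735
Net current transfers = CA - (known components) = 3412 - 3735 = -323

-323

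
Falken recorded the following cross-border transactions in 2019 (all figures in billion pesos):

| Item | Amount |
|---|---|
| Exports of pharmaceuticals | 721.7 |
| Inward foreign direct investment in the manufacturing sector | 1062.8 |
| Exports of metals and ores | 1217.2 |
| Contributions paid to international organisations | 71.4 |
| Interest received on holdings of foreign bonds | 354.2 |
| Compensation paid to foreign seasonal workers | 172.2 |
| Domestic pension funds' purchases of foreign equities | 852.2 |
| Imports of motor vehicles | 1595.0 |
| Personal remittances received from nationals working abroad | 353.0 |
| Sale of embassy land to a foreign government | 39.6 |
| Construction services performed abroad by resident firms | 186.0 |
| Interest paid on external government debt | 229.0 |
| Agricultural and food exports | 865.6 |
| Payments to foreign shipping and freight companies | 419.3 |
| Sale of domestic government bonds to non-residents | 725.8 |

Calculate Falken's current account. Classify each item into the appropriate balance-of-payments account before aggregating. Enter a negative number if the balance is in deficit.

1210.8

Goods: 865.6 + 1217.2 + 721.7 - 1595.0 = 1209.5
Services: 186.0 - 419.3 = -233.3
Primary income: -229.0 + 354.2 - 172.2 = -47.0
Secondary income: 353.0 - 71.4 = 281.6
Current account = 1209.5 + (-233.3) + (-47.0) + 281.6 = 1210.8
(Excluded from the current account — financial account: inward foreign direct investment in the manufacturing sector 1062.8, domestic pension funds' purchases of foreign equities 852.2, sale of domestic government bonds to non-residents 725.8; capital account: sale of embassy land to a foreign government 39.6.)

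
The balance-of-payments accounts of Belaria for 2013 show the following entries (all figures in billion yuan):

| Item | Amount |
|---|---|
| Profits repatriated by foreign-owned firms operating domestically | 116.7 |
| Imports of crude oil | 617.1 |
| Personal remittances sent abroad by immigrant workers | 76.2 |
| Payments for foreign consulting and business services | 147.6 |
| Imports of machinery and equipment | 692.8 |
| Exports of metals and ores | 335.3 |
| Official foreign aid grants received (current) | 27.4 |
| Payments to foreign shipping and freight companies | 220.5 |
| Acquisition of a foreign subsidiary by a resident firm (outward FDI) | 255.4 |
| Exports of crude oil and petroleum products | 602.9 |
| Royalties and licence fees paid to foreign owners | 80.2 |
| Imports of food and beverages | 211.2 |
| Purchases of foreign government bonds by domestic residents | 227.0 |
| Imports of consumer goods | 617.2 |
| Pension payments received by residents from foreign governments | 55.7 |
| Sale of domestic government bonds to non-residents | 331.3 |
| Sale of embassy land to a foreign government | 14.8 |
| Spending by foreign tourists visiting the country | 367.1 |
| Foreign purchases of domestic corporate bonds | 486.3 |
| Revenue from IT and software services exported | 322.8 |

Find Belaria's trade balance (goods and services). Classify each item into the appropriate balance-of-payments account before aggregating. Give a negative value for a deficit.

Goods: 335.3 - 692.8 + 602.9 - 211.2 - 617.1 - 617.2 = -1200.1
Services: -147.6 - 80.2 + 322.8 + 367.1 - 220.5 = 241.6
Trade balance = -1200.1 + 241.6 = -958.5
(Excluded from the trade balance — primary income: profits repatriated by foreign-owned firms operating domestically 116.7; secondary income: personal remittances sent abroad by immigrant workers 76.2, official foreign aid grants received (current) 27.4, pension payments received by residents from foreign governments 55.7; financial account: acquisition of a foreign subsidiary by a resident firm (outward FDI) 255.4, purchases of foreign government bonds by domestic residents 227.0, sale of domestic government bonds to non-residents 331.3, foreign purchases of domestic corporate bonds 486.3; capital account: sale of embassy land to a foreign government 14.8.)

-958.5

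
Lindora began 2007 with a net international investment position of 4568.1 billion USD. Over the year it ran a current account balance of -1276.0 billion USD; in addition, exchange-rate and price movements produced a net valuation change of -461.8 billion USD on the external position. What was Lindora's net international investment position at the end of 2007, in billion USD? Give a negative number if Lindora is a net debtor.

2830.3

Change in NIIP = current account + net valuation change = -1276.0 + (-461.8) = -1737.8
End-of-year NIIP = 4568.1 + (-1737.8) = 2830.3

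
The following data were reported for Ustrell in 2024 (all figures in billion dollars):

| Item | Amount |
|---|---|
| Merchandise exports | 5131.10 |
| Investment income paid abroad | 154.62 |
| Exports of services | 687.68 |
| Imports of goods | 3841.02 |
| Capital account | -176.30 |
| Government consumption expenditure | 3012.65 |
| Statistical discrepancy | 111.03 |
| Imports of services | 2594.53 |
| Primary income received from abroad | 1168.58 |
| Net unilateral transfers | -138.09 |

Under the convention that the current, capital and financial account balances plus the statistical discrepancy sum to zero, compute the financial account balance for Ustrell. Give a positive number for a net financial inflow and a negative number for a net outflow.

Goods balance = 5131.10 - 3841.02 = 1290.08
Services balance = 687.68 - 2594.53 = -1906.85
Trade balance (goods + services) = 1290.08 + (-1906.85) = -616.77
Net primary income = 1168.58 - 154.62 = 1013.96
Net secondary income = -138.09
Current account = -616.77 + 1013.96 + (-138.09) = 259.10
Financial account = -(259.10 + (-176.30) + 111.03) = -193.83

-193.83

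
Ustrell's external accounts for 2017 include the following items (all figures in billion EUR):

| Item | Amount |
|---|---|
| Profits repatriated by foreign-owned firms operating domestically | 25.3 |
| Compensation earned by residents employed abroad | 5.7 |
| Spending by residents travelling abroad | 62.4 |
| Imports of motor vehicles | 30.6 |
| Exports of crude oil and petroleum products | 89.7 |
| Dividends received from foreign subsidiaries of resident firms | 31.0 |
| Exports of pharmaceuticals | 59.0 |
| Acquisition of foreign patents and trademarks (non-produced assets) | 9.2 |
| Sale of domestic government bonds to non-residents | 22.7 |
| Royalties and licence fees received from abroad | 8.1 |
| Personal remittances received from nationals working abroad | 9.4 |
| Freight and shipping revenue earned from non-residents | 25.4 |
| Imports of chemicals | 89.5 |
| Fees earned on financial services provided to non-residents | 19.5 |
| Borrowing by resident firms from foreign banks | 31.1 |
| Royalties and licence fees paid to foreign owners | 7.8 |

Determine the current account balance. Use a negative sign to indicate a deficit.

32.2

Goods: -30.6 + 89.7 - 89.5 + 59.0 = 28.6
Services: 25.4 - 62.4 + 19.5 + 8.1 - 7.8 = -17.2
Primary income: 31.0 + 5.7 - 25.3 = 11.4
Secondary income: 9.4
Current account = 28.6 + (-17.2) + 11.4 + 9.4 = 32.2
(Excluded from the current account — capital account: acquisition of foreign patents and trademarks (non-produced assets) 9.2; financial account: sale of domestic government bonds to non-residents 22.7, borrowing by resident firms from foreign banks 31.1.)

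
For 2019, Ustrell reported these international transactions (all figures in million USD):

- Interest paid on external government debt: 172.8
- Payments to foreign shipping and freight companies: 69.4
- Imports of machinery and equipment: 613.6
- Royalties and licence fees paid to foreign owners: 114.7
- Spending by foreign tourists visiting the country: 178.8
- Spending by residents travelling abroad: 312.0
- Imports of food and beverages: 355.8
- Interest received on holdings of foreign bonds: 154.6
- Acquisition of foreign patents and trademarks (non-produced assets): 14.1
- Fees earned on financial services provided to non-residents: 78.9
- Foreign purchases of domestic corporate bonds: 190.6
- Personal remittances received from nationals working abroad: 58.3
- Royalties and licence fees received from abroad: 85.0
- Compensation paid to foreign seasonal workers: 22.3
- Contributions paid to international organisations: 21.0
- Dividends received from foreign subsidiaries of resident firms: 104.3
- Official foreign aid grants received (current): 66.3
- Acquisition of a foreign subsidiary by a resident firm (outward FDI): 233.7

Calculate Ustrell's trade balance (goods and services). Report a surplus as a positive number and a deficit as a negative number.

Goods: -613.6 - 355.8 = -969.4
Services: 78.9 - 69.4 + 178.8 - 312.0 + 85.0 - 114.7 = -153.4
Trade balance = -969.4 + (-153.4) = -1122.8
(Excluded from the trade balance — primary income: interest paid on external government debt 172.8, interest received on holdings of foreign bonds 154.6, compensation paid to foreign seasonal workers 22.3, dividends received from foreign subsidiaries of resident firms 104.3; capital account: acquisition of foreign patents and trademarks (non-produced assets) 14.1; financial account: foreign purchases of domestic corporate bonds 190.6, acquisition of a foreign subsidiary by a resident firm (outward FDI) 233.7; secondary income: personal remittances received from nationals working abroad 58.3, contributions paid to international organisations 21.0, official foreign aid grants received (current) 66.3.)

-1122.8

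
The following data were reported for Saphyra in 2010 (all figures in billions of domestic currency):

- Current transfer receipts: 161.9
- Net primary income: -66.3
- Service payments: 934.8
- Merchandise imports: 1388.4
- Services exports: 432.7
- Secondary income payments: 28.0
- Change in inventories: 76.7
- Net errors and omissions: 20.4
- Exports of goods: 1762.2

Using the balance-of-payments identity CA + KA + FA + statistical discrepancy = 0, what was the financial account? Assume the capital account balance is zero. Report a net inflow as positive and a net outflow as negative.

Goods balance = 1762.2 - 1388.4 = 373.8
Services balance = 432.7 - 934.8 = -502.1
Trade balance (goods + services) = 373.8 + (-502.1) = -128.3
Net primary income = -66.3
Net secondary income = 161.9 - 28.0 = 133.9
Current account = -128.3 + (-66.3) + 133.9 = -60.7
Financial account = -(-60.7 + 20.4) = 40.3

40.3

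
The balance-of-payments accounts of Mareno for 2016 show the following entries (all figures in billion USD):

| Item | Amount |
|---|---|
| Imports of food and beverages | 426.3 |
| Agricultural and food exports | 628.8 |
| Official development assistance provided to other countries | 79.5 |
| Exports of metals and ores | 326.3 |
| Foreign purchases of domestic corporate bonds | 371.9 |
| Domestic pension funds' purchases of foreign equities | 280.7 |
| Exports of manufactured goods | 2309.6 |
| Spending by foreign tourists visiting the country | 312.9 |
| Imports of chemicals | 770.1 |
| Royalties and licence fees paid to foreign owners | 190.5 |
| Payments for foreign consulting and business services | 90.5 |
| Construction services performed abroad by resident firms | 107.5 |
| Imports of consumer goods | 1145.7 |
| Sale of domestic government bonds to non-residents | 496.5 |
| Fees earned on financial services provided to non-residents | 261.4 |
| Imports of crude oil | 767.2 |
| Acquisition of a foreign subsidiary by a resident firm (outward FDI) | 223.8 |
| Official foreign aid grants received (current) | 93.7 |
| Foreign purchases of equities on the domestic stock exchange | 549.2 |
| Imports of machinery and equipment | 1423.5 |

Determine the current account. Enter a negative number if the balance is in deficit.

-853.1

Goods: -767.2 - 770.1 + 628.8 + 326.3 - 1145.7 - 426.3 + 2309.6 - 1423.5 = -1268.1
Services: 312.9 - 190.5 + 107.5 + 261.4 - 90.5 = 400.8
Secondary income: 93.7 - 79.5 = 14.2
Current account = (-1268.1) + 400.8 + 14.2 = -853.1
(Excluded from the current account — financial account: foreign purchases of domestic corporate bonds 371.9, domestic pension funds' purchases of foreign equities 280.7, sale of domestic government bonds to non-residents 496.5, acquisition of a foreign subsidiary by a resident firm (outward FDI) 223.8, foreign purchases of equities on the domestic stock exchange 549.2.)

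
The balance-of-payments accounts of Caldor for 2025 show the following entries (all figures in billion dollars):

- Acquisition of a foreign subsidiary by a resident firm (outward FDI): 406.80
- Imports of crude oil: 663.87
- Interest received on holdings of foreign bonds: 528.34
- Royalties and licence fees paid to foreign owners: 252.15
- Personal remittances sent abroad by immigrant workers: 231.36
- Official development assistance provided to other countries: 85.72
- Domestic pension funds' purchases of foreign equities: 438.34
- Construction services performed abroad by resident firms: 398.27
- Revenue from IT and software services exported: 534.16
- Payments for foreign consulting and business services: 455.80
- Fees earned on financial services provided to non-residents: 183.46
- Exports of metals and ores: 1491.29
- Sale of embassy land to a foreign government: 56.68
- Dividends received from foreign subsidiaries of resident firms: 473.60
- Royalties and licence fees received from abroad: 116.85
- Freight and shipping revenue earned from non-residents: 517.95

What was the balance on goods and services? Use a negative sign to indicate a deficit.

Goods: 1491.29 - 663.87 = 827.42
Services: -252.15 + 534.16 + 517.95 + 183.46 + 116.85 - 455.80 + 398.27 = 1042.74
Trade balance = 827.42 + 1042.74 = 1870.16
(Excluded from the trade balance — financial account: acquisition of a foreign subsidiary by a resident firm (outward FDI) 406.80, domestic pension funds' purchases of foreign equities 438.34; primary income: interest received on holdings of foreign bonds 528.34, dividends received from foreign subsidiaries of resident firms 473.60; secondary income: personal remittances sent abroad by immigrant workers 231.36, official development assistance provided to other countries 85.72; capital account: sale of embassy land to a foreign government 56.68.)

1870.16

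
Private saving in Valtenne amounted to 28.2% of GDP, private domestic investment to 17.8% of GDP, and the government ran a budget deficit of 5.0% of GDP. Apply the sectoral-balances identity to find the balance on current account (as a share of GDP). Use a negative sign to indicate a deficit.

5.4

By the sectoral-balances identity, CA = (S_private - I) + (T - G).
Private balance = 28.2 - 17.8 = 10.4
Government balance (T - G) = -5.0
CA = 10.4 + (-5.0) = 5.4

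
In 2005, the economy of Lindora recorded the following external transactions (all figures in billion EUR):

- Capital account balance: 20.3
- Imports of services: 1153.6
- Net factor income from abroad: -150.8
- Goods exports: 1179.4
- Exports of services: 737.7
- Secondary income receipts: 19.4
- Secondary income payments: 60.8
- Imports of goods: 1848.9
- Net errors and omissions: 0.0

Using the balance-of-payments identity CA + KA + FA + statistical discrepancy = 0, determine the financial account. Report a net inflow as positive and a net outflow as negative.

Goods balance = 1179.4 - 1848.9 = -669.5
Services balance = 737.7 - 1153.6 = -415.9
Trade balance (goods + services) = -669.5 + (-415.9) = -1085.4
Net primary income = -150.8
Net secondary income = 19.4 - 60.8 = -41.4
Current account = -1085.4 + (-150.8) + (-41.4) = -1277.6
Financial account = -(-1277.6 + 20.3 + 0.0) = 1257.3

1257.3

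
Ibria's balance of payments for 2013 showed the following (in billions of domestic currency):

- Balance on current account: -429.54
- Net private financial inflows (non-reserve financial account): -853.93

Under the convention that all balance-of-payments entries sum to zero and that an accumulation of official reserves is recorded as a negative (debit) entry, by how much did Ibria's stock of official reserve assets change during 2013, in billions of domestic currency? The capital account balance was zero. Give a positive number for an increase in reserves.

-1283.47

Official reserve transactions balance = -((-429.54) + (-853.93)) = 1283.47
An accumulation of reserves is recorded as a debit (negative entry), so the change in the stock of reserves is the negative of that balance.
Change in official reserves = -(1283.47) = -1283.47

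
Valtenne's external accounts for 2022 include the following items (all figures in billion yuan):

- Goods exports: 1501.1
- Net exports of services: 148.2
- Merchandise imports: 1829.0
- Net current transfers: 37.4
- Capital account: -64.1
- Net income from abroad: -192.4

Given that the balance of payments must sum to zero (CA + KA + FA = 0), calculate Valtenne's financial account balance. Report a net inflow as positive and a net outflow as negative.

Goods balance = 1501.1 - 1829.0 = -327.9
Services balance = 148.2
Trade balance (goods + services) = -327.9 + 148.2 = -179.7
Net primary income = -192.4
Net secondary income = 37.4
Current account = -179.7 + (-192.4) + 37.4 = -334.7
Financial account = -(-334.7 + (-64.1)) = 398.8

398.8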